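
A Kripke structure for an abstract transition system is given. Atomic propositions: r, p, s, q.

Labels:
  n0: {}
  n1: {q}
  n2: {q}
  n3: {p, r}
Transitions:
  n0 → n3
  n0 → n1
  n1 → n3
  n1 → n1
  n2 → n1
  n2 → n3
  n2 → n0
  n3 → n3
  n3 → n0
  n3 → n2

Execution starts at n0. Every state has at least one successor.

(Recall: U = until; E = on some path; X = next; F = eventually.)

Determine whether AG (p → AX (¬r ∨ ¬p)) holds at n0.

States satisfying p → AX (¬r ∨ ¬p): {n0, n1, n2}.
States satisfying AG (p → AX (¬r ∨ ¬p)): ∅.
n3 is reachable from n0 and violates p → AX (¬r ∨ ¬p), so AG fails at n0.
n0 ∉ Sat(AG (p → AX (¬r ∨ ¬p))).

No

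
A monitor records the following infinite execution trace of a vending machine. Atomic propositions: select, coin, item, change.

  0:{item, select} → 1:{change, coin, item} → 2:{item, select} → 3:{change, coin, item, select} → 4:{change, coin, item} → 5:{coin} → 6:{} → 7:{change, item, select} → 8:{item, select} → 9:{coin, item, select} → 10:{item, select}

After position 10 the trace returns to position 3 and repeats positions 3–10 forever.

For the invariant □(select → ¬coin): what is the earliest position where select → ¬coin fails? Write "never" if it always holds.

3

Check select → ¬coin at each position in order: 0 ✓, 1 ✓, 2 ✓.
At position 3 the labels are {change, coin, item, select}, so select → ¬coin is false there. This is the first violation.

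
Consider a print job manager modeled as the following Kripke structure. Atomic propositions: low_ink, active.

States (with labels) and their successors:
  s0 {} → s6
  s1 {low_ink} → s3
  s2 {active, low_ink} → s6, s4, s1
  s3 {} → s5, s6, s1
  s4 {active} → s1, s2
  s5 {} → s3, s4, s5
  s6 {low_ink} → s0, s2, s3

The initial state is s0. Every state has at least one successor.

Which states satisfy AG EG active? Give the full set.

States satisfying EG active: {s2, s4}.
States satisfying AG EG active: ∅.

none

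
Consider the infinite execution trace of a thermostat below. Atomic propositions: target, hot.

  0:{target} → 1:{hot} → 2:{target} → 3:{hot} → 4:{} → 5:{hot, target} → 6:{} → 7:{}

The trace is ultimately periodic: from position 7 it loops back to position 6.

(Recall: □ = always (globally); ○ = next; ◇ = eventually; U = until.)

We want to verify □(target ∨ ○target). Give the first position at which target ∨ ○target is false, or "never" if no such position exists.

Check target ∨ ○target at each position in order: 0 ✓, 1 ✓, 2 ✓.
At position 3 the labels are {hot} and the next position 4 has {}, so target ∨ ○target is false there. This is the first violation.

3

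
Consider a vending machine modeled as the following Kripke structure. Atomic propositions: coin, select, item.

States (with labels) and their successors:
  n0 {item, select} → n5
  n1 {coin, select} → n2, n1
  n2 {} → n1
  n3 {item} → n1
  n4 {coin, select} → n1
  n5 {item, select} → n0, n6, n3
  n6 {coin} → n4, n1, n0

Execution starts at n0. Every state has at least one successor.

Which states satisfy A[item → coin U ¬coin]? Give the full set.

States satisfying item → coin: {n1, n2, n4, n6}.
States satisfying ¬coin: {n0, n2, n3, n5}.
States satisfying A[item → coin U ¬coin]: {n0, n2, n3, n5}.

{n0, n2, n3, n5}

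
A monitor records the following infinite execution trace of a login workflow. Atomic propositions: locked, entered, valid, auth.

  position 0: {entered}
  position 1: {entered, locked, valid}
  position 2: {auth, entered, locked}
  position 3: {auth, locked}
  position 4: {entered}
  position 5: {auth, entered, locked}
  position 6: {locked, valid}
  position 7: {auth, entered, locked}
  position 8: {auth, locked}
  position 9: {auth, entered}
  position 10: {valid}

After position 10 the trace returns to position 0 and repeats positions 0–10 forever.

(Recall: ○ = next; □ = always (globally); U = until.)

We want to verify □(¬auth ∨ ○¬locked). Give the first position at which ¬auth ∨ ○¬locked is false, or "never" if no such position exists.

Check ¬auth ∨ ○¬locked at each position in order: 0 ✓, 1 ✓.
At position 2 the labels are {auth, entered, locked} and the next position 3 has {auth, locked}, so ¬auth ∨ ○¬locked is false there. This is the first violation.

2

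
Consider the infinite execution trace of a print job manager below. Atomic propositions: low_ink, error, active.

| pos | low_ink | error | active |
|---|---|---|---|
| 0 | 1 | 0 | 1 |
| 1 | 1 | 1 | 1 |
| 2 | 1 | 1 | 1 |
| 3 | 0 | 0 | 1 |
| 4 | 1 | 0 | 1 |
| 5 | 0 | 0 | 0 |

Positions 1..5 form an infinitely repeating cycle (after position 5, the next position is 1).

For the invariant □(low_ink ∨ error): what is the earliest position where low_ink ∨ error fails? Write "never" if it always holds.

Check low_ink ∨ error at each position in order: 0 ✓, 1 ✓, 2 ✓.
At position 3 the labels are {active}, so low_ink ∨ error is false there. This is the first violation.

3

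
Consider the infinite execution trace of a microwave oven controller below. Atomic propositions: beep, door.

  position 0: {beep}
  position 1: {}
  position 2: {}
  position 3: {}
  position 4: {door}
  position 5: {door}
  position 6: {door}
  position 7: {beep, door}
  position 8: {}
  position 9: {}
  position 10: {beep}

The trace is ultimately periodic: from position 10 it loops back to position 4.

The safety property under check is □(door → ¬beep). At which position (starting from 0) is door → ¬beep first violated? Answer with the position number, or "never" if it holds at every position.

Check door → ¬beep at each position in order: 0 ✓, 1 ✓, 2 ✓, 3 ✓, 4 ✓, 5 ✓, 6 ✓.
At position 7 the labels are {beep, door}, so door → ¬beep is false there. This is the first violation.

7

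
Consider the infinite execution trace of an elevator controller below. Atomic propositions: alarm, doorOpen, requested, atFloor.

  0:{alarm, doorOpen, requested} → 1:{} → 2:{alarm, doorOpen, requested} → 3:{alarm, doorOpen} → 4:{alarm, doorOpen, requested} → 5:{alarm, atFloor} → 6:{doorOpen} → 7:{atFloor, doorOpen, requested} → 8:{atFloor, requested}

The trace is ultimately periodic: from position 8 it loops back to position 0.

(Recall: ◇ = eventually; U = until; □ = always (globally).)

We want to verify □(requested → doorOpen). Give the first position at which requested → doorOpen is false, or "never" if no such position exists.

Check requested → doorOpen at each position in order: 0 ✓, 1 ✓, 2 ✓, 3 ✓, 4 ✓, 5 ✓, 6 ✓, 7 ✓.
At position 8 the labels are {atFloor, requested}, so requested → doorOpen is false there. This is the first violation.

8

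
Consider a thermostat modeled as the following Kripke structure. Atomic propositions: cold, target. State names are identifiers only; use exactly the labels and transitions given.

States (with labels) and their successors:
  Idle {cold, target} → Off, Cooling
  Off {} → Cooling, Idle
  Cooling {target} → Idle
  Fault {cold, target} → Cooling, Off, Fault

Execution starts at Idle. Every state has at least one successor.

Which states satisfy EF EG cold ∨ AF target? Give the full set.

States satisfying EG cold: {Fault}.
States satisfying EF EG cold: {Fault}.
States satisfying target: {Idle, Cooling, Fault}.
States satisfying AF target: {Idle, Off, Cooling, Fault}.
States satisfying EF EG cold ∨ AF target: {Idle, Off, Cooling, Fault}.

{Idle, Off, Cooling, Fault}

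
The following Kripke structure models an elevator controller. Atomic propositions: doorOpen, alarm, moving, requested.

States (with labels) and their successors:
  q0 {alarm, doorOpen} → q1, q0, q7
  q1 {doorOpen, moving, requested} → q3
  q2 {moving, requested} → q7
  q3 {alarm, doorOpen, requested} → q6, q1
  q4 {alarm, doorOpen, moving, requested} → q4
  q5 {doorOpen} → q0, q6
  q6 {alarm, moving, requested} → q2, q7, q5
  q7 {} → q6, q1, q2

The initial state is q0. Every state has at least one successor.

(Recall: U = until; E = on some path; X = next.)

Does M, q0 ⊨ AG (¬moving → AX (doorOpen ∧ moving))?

States satisfying ¬moving → AX (doorOpen ∧ moving): {q1, q2, q4, q6}.
States satisfying AG (¬moving → AX (doorOpen ∧ moving)): {q4}.
q0 is reachable from q0 and violates ¬moving → AX (doorOpen ∧ moving), so AG fails at q0.
q0 ∉ Sat(AG (¬moving → AX (doorOpen ∧ moving))).

Does not hold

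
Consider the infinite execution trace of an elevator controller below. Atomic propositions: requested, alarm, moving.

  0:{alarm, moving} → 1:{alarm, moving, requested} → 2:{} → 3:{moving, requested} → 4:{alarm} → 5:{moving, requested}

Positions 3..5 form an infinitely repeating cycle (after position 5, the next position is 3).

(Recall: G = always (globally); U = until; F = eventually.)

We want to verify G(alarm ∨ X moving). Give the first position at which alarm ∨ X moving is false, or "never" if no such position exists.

Check alarm ∨ X moving at each position in order: 0 ✓, 1 ✓, 2 ✓.
At position 3 the labels are {moving, requested} and the next position 4 has {alarm}, so alarm ∨ X moving is false there. This is the first violation.

3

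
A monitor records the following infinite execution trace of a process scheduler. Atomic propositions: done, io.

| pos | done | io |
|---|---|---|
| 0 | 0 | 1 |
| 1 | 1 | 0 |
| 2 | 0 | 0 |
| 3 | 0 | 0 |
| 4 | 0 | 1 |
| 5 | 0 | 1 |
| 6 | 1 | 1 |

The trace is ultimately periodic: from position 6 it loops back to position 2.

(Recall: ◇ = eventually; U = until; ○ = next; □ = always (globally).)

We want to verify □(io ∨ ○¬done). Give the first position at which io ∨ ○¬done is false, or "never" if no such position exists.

io ∨ ○¬done holds at every position 0..6, and those are all the positions the trace ever visits, so the invariant □(io ∨ ○¬done) is never violated.

never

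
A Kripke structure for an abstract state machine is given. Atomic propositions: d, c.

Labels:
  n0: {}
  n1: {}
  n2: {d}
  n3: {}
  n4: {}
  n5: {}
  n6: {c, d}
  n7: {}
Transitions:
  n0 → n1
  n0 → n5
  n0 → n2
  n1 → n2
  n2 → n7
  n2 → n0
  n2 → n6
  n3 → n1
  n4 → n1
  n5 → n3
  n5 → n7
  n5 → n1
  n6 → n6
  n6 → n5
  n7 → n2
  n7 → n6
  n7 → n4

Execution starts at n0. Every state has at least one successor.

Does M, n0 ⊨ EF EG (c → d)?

Satisfied

States satisfying EG (c → d): {n0, n1, n2, n3, n4, n5, n6, n7}.
States satisfying EF EG (c → d): {n0, n1, n2, n3, n4, n5, n6, n7}.
Some path from n0 reaches a state where EG (c → d) holds.
n0 ∈ Sat(EF EG (c → d)).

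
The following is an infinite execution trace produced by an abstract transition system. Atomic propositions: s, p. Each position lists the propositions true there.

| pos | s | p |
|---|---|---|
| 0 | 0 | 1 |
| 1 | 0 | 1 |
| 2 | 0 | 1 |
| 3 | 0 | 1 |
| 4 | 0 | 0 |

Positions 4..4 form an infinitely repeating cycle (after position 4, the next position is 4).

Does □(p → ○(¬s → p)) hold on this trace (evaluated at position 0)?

Violated

p → ○(¬s → p) must hold at every position from 0 onward. It fails at position 3, so □(p → ○(¬s → p)) is false.
Positions where p holds: 0, 1, 2, 3.
Check ○(¬s → p) at each: 0→ok, 1→ok, 2→ok, 3→fails.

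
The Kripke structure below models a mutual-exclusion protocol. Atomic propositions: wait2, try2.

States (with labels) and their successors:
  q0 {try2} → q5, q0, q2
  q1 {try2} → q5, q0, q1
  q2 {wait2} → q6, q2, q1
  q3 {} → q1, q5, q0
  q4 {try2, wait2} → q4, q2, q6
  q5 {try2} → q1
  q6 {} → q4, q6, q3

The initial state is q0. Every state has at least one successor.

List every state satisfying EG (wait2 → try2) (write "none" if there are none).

States satisfying wait2 → try2: {q0, q1, q3, q4, q5, q6}.
States satisfying EG (wait2 → try2): {q0, q1, q3, q4, q5, q6}.

{q0, q1, q3, q4, q5, q6}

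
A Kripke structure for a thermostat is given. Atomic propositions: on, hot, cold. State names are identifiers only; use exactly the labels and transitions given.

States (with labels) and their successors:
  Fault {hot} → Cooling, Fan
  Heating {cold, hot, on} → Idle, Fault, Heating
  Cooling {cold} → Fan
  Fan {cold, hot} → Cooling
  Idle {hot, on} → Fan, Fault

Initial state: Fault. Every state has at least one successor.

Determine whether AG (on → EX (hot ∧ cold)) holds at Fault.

States satisfying on → EX (hot ∧ cold): {Fault, Heating, Cooling, Fan, Idle}.
States satisfying AG (on → EX (hot ∧ cold)): {Fault, Heating, Cooling, Fan, Idle}.
Every state reachable from Fault satisfies on → EX (hot ∧ cold).
Fault ∈ Sat(AG (on → EX (hot ∧ cold))).

Holds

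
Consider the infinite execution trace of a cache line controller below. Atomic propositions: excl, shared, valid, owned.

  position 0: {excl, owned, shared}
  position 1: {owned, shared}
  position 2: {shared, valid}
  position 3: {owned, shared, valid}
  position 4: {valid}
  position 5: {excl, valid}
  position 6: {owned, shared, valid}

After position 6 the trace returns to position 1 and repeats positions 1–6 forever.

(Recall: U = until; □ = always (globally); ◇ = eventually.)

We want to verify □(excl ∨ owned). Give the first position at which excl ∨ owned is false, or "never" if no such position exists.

2

Check excl ∨ owned at each position in order: 0 ✓, 1 ✓.
At position 2 the labels are {shared, valid}, so excl ∨ owned is false there. This is the first violation.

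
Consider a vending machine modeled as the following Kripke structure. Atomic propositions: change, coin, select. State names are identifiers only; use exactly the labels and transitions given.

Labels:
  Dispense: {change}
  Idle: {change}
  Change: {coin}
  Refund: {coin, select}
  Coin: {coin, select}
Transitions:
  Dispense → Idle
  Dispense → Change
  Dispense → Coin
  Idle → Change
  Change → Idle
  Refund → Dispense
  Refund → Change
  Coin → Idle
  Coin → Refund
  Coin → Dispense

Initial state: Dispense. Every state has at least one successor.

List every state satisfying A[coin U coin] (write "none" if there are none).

States satisfying coin: {Change, Refund, Coin}.
States satisfying A[coin U coin]: {Change, Refund, Coin}.

{Change, Refund, Coin}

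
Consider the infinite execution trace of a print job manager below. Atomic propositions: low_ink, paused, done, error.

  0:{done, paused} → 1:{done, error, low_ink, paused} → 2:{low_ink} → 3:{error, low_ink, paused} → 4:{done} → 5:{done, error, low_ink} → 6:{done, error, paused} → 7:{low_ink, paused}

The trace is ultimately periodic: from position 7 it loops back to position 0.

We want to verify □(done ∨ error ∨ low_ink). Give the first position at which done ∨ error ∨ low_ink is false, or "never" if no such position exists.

never

done ∨ error ∨ low_ink holds at every position 0..7, and those are all the positions the trace ever visits, so the invariant □(done ∨ error ∨ low_ink) is never violated.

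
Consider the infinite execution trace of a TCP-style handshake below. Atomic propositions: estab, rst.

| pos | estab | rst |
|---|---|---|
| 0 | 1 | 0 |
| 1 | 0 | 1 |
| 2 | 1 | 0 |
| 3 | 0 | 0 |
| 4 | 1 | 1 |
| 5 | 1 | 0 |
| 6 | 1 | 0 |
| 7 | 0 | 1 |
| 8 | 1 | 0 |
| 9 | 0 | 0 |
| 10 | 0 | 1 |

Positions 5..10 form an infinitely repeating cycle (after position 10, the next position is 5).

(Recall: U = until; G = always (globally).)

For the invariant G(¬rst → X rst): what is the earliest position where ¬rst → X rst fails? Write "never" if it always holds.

2

Check ¬rst → X rst at each position in order: 0 ✓, 1 ✓.
At position 2 the labels are {estab} and the next position 3 has {}, so ¬rst → X rst is false there. This is the first violation.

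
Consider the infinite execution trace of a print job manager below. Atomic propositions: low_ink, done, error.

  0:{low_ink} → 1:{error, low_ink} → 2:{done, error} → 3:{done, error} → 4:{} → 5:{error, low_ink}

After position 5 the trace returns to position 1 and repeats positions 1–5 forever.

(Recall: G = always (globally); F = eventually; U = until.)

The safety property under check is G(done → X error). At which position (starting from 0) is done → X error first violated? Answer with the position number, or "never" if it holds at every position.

3

Check done → X error at each position in order: 0 ✓, 1 ✓, 2 ✓.
At position 3 the labels are {done, error} and the next position 4 has {}, so done → X error is false there. This is the first violation.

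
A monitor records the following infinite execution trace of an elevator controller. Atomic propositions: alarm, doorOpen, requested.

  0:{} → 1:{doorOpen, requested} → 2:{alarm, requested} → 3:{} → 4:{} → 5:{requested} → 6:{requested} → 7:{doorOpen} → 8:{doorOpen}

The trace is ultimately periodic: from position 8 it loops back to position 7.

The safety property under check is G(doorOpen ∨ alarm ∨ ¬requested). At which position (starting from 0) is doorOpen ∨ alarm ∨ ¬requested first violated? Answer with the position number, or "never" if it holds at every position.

5

Check doorOpen ∨ alarm ∨ ¬requested at each position in order: 0 ✓, 1 ✓, 2 ✓, 3 ✓, 4 ✓.
At position 5 the labels are {requested}, so doorOpen ∨ alarm ∨ ¬requested is false there. This is the first violation.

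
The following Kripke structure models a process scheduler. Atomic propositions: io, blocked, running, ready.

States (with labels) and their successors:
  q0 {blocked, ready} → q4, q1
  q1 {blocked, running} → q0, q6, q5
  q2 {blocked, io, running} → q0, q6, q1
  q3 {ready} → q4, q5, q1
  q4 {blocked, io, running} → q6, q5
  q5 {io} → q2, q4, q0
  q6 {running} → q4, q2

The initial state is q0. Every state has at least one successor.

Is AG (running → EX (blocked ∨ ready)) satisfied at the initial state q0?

States satisfying running → EX (blocked ∨ ready): {q0, q1, q2, q3, q5, q6}.
States satisfying AG (running → EX (blocked ∨ ready)): ∅.
q4 is reachable from q0 and violates running → EX (blocked ∨ ready), so AG fails at q0.
q0 ∉ Sat(AG (running → EX (blocked ∨ ready))).

No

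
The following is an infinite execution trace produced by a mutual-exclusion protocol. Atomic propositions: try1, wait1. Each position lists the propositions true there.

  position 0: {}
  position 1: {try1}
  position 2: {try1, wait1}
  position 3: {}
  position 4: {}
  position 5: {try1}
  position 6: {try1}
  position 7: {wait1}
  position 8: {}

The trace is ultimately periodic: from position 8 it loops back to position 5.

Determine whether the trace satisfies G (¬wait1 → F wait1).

Yes

¬wait1 → F wait1 holds at every position 0..8, and those are all positions ever visited, so G (¬wait1 → F wait1) holds.
Positions where ¬wait1 holds: 0, 1, 3, 4, 5, 6, 8.
Check F wait1 at each: 0→ok, 1→ok, 3→ok, 4→ok, 5→ok, 6→ok, 8→ok.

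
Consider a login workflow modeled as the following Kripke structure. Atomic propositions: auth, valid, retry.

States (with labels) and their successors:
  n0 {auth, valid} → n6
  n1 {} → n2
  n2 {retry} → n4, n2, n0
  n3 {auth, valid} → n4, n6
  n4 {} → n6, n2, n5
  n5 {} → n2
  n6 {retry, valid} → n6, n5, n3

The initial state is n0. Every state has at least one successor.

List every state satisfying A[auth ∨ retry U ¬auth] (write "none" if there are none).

States satisfying auth ∨ retry: {n0, n2, n3, n6}.
States satisfying ¬auth: {n1, n2, n4, n5, n6}.
States satisfying A[auth ∨ retry U ¬auth]: {n0, n1, n2, n3, n4, n5, n6}.

{n0, n1, n2, n3, n4, n5, n6}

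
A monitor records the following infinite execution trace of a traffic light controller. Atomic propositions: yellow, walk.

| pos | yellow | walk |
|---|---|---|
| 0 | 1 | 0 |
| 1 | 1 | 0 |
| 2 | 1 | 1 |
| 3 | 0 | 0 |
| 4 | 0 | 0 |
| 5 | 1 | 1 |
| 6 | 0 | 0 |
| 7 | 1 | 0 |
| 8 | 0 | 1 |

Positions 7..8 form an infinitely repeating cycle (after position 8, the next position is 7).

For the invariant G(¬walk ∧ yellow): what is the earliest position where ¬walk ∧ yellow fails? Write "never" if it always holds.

2

Check ¬walk ∧ yellow at each position in order: 0 ✓, 1 ✓.
At position 2 the labels are {walk, yellow}, so ¬walk ∧ yellow is false there. This is the first violation.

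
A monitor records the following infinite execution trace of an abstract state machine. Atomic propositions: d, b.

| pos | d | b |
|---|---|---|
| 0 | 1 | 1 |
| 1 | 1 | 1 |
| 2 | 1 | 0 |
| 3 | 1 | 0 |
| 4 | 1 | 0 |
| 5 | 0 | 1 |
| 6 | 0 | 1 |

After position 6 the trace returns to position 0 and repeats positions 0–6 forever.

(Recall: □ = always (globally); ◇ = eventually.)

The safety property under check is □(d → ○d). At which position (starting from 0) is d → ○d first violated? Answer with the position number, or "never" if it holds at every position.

Check d → ○d at each position in order: 0 ✓, 1 ✓, 2 ✓, 3 ✓.
At position 4 the labels are {d} and the next position 5 has {b}, so d → ○d is false there. This is the first violation.

4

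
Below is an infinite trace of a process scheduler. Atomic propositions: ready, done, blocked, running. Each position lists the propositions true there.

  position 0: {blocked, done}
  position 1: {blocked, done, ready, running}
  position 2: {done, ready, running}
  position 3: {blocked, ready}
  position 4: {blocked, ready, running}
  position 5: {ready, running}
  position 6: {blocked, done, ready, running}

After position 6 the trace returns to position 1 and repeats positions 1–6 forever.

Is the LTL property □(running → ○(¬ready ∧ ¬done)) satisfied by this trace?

Violated

running → ○(¬ready ∧ ¬done) must hold at every position from 0 onward. It fails at position 1, so □(running → ○(¬ready ∧ ¬done)) is false.
Positions where running holds: 1, 2, 4, 5, 6.
Check ○(¬ready ∧ ¬done) at each: 1→fails, 2→fails, 4→fails, 5→fails, 6→fails.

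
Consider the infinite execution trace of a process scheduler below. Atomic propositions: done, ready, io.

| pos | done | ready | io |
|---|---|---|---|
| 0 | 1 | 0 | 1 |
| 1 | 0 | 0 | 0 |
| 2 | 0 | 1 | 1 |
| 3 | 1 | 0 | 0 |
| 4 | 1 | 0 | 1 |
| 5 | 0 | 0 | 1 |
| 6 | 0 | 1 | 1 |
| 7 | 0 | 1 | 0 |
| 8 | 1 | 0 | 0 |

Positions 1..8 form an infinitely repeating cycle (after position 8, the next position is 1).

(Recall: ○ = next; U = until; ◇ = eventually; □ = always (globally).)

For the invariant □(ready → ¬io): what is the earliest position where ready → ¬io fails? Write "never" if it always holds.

2

Check ready → ¬io at each position in order: 0 ✓, 1 ✓.
At position 2 the labels are {io, ready}, so ready → ¬io is false there. This is the first violation.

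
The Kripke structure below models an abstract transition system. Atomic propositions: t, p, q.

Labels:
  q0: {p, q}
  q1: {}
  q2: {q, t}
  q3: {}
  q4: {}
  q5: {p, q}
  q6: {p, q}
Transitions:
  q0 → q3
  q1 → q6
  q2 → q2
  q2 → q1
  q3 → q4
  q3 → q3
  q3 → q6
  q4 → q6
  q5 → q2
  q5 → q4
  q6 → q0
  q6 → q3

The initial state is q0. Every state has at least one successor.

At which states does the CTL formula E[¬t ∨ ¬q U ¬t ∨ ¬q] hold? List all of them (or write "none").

{q0, q1, q3, q4, q5, q6}

States satisfying ¬t ∨ ¬q: {q0, q1, q3, q4, q5, q6}.
States satisfying E[¬t ∨ ¬q U ¬t ∨ ¬q]: {q0, q1, q3, q4, q5, q6}.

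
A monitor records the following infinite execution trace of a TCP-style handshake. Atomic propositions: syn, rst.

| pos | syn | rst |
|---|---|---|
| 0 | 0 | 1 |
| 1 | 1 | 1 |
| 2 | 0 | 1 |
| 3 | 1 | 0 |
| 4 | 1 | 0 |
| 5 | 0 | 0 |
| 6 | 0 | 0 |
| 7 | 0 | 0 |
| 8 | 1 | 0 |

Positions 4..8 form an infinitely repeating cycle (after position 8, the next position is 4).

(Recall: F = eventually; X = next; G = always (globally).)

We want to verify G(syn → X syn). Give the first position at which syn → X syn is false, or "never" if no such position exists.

Check syn → X syn at each position in order: 0 ✓.
At position 1 the labels are {rst, syn} and the next position 2 has {rst}, so syn → X syn is false there. This is the first violation.

1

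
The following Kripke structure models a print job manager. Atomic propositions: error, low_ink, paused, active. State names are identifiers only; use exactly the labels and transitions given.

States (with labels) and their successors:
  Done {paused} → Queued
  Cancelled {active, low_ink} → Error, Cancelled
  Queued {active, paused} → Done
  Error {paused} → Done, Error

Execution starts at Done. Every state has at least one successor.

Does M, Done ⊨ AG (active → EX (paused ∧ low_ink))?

Violated

States satisfying active → EX (paused ∧ low_ink): {Done, Error}.
States satisfying AG (active → EX (paused ∧ low_ink)): ∅.
Queued is reachable from Done and violates active → EX (paused ∧ low_ink), so AG fails at Done.
Done ∉ Sat(AG (active → EX (paused ∧ low_ink))).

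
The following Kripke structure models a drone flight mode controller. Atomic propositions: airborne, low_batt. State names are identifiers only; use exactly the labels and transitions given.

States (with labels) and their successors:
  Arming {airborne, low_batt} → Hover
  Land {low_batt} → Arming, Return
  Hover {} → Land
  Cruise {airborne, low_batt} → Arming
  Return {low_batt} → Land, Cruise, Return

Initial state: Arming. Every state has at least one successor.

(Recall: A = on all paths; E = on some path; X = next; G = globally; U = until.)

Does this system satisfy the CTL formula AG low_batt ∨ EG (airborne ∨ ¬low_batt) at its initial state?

Does not hold

States satisfying low_batt: {Arming, Land, Cruise, Return}.
States satisfying AG low_batt: ∅.
States satisfying airborne ∨ ¬low_batt: {Arming, Hover, Cruise}.
States satisfying EG (airborne ∨ ¬low_batt): ∅.
States satisfying AG low_batt ∨ EG (airborne ∨ ¬low_batt): ∅.
Arming ∉ Sat(AG low_batt ∨ EG (airborne ∨ ¬low_batt)).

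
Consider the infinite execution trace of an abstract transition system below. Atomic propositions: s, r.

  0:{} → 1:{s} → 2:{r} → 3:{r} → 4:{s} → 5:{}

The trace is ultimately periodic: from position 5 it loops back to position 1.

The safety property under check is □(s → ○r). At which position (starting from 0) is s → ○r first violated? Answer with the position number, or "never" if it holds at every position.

Check s → ○r at each position in order: 0 ✓, 1 ✓, 2 ✓, 3 ✓.
At position 4 the labels are {s} and the next position 5 has {}, so s → ○r is false there. This is the first violation.

4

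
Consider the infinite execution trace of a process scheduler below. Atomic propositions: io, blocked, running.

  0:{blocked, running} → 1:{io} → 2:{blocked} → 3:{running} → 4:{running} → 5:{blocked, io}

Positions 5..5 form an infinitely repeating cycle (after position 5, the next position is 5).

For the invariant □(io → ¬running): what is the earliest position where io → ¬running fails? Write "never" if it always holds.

never

io → ¬running holds at every position 0..5, and those are all the positions the trace ever visits, so the invariant □(io → ¬running) is never violated.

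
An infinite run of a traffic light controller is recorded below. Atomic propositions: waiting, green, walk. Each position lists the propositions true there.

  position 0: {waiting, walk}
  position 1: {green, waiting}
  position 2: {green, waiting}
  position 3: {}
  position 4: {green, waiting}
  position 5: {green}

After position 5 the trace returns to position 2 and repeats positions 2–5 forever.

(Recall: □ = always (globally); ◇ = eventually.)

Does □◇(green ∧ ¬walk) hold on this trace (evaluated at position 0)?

Yes

◇(green ∧ ¬walk) holds at every position 0..5, and those are all positions ever visited, so □◇(green ∧ ¬walk) holds.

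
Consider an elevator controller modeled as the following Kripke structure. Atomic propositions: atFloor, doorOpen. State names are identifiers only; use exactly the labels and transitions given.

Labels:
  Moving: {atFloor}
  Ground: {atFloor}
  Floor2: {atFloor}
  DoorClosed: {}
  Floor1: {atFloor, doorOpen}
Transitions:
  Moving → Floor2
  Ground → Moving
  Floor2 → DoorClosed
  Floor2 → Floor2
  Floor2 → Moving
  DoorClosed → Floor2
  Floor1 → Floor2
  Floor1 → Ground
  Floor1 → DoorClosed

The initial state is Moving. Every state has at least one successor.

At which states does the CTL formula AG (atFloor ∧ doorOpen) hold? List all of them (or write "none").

none

States satisfying atFloor ∧ doorOpen: {Floor1}.
States satisfying AG (atFloor ∧ doorOpen): ∅.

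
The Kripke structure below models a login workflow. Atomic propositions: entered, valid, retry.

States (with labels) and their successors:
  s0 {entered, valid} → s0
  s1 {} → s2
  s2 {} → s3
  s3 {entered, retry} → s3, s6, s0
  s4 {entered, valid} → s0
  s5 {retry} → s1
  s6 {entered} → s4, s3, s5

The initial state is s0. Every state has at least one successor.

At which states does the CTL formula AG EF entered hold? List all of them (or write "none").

States satisfying EF entered: {s0, s1, s2, s3, s4, s5, s6}.
States satisfying AG EF entered: {s0, s1, s2, s3, s4, s5, s6}.

{s0, s1, s2, s3, s4, s5, s6}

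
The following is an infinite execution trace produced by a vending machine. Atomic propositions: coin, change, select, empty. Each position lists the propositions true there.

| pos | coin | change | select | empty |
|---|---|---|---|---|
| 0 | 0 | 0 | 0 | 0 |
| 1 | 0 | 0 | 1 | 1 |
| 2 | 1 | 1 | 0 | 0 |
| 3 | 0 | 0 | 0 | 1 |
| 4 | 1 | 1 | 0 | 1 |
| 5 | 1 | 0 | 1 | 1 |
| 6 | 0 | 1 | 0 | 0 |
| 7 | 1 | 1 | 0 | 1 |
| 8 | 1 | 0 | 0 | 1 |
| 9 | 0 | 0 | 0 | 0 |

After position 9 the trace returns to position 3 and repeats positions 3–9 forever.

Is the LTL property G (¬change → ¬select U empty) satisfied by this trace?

Holds

¬change → ¬select U empty holds at every position 0..9, and those are all positions ever visited, so G (¬change → ¬select U empty) holds.
Positions where ¬change holds: 0, 1, 3, 5, 8, 9.
Check ¬select U empty at each: 0→ok, 1→ok, 3→ok, 5→ok, 8→ok, 9→ok.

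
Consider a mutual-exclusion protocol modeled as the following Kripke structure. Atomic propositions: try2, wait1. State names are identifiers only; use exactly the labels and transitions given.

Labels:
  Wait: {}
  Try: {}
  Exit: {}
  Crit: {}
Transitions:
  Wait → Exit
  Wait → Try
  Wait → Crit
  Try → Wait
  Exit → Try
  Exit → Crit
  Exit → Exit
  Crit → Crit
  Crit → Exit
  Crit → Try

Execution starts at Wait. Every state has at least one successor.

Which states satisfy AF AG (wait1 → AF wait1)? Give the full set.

States satisfying AG (wait1 → AF wait1): {Wait, Try, Exit, Crit}.
States satisfying AF AG (wait1 → AF wait1): {Wait, Try, Exit, Crit}.

{Wait, Try, Exit, Crit}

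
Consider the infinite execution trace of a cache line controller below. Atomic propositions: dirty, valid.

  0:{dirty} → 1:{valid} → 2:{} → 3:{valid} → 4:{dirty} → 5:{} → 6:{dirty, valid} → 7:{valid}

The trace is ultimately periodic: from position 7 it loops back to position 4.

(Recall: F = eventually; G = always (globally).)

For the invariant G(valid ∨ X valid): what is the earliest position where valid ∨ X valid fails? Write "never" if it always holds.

Check valid ∨ X valid at each position in order: 0 ✓, 1 ✓, 2 ✓, 3 ✓.
At position 4 the labels are {dirty} and the next position 5 has {}, so valid ∨ X valid is false there. This is the first violation.

4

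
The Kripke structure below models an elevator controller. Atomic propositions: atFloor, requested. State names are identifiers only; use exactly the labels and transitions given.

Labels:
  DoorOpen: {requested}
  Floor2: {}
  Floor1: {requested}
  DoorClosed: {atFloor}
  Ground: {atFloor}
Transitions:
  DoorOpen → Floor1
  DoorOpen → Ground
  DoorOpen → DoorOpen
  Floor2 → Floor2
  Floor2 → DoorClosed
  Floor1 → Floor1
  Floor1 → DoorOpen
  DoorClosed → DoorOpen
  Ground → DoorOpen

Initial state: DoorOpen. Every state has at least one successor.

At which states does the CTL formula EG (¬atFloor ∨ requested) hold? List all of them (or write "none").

States satisfying ¬atFloor ∨ requested: {DoorOpen, Floor2, Floor1}.
States satisfying EG (¬atFloor ∨ requested): {DoorOpen, Floor2, Floor1}.

{DoorOpen, Floor2, Floor1}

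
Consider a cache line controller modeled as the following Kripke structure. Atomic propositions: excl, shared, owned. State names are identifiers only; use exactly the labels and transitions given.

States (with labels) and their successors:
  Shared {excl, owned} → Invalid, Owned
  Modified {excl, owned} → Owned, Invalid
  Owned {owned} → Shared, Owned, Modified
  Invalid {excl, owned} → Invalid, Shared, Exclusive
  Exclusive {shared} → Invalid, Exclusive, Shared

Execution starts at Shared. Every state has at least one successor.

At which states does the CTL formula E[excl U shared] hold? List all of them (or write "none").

{Shared, Modified, Invalid, Exclusive}

States satisfying excl: {Shared, Modified, Invalid}.
States satisfying shared: {Exclusive}.
States satisfying E[excl U shared]: {Shared, Modified, Invalid, Exclusive}.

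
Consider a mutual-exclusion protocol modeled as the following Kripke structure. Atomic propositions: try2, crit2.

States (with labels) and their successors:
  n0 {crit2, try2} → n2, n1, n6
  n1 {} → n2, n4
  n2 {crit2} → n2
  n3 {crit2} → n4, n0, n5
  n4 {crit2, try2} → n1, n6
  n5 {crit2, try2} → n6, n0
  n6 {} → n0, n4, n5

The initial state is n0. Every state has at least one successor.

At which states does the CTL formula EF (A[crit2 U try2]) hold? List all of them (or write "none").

States satisfying A[crit2 U try2]: {n0, n3, n4, n5}.
States satisfying EF (A[crit2 U try2]): {n0, n1, n3, n4, n5, n6}.

{n0, n1, n3, n4, n5, n6}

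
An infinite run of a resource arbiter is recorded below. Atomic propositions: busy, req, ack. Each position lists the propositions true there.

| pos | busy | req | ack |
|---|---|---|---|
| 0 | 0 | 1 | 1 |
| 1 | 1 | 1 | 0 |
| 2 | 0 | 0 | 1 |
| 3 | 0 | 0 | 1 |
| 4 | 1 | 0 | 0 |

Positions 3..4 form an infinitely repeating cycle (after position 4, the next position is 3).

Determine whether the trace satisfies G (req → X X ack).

Yes

req → X X ack holds at every position 0..4, and those are all positions ever visited, so G (req → X X ack) holds.
Positions where req holds: 0, 1.
Check X X ack at each: 0→ok, 1→ok.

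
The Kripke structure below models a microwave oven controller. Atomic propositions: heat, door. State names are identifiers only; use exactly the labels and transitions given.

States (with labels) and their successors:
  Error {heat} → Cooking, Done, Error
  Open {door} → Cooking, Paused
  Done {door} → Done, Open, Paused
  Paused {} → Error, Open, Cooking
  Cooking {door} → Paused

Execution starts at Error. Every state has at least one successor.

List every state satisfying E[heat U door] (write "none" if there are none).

{Error, Open, Done, Cooking}

States satisfying heat: {Error}.
States satisfying door: {Open, Done, Cooking}.
States satisfying E[heat U door]: {Error, Open, Done, Cooking}.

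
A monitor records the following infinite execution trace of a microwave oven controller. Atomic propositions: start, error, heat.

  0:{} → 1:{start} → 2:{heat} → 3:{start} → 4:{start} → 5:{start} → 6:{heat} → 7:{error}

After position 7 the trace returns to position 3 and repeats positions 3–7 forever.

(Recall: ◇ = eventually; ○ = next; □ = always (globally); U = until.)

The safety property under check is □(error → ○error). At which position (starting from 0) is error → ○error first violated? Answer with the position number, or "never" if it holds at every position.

Check error → ○error at each position in order: 0 ✓, 1 ✓, 2 ✓, 3 ✓, 4 ✓, 5 ✓, 6 ✓.
At position 7 the labels are {error} and the next position 3 has {start}, so error → ○error is false there. This is the first violation.

7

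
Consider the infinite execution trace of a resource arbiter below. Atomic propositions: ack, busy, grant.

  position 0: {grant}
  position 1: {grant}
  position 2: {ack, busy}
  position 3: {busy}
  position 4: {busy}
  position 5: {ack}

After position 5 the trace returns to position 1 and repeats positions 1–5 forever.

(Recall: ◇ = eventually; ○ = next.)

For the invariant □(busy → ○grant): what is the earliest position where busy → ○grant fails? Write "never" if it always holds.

Check busy → ○grant at each position in order: 0 ✓, 1 ✓.
At position 2 the labels are {ack, busy} and the next position 3 has {busy}, so busy → ○grant is false there. This is the first violation.

2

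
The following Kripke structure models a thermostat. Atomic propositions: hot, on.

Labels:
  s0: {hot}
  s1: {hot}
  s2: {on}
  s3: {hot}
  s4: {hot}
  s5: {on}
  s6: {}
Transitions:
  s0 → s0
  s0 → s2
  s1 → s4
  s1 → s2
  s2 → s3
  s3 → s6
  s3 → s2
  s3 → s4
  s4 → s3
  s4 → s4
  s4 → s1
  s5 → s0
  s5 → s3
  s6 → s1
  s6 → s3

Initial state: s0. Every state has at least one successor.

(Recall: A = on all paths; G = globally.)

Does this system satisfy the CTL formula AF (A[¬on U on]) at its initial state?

Does not hold

States satisfying A[¬on U on]: {s2, s5}.
States satisfying AF (A[¬on U on]): {s2, s5}.
There is a path from s0 along which A[¬on U on] never holds.
s0 ∉ Sat(AF (A[¬on U on])).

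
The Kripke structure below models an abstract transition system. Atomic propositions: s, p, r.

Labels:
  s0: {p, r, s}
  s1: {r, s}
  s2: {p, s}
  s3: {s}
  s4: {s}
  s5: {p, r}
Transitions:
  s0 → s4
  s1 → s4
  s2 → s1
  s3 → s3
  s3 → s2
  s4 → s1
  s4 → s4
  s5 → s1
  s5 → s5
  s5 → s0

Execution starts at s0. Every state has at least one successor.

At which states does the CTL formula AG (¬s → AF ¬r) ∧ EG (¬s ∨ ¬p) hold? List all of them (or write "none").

States satisfying ¬s → AF ¬r: {s0, s1, s2, s3, s4}.
States satisfying AG (¬s → AF ¬r): {s0, s1, s2, s3, s4}.
States satisfying ¬s ∨ ¬p: {s1, s3, s4, s5}.
States satisfying EG (¬s ∨ ¬p): {s1, s3, s4, s5}.
States satisfying AG (¬s → AF ¬r) ∧ EG (¬s ∨ ¬p): {s1, s3, s4}.

{s1, s3, s4}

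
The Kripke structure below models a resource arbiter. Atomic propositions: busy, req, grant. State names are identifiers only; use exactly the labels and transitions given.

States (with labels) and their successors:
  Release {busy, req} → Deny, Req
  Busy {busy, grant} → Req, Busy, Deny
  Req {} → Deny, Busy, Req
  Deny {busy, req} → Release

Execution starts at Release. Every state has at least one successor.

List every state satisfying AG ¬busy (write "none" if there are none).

States satisfying ¬busy: {Req}.
States satisfying AG ¬busy: ∅.

none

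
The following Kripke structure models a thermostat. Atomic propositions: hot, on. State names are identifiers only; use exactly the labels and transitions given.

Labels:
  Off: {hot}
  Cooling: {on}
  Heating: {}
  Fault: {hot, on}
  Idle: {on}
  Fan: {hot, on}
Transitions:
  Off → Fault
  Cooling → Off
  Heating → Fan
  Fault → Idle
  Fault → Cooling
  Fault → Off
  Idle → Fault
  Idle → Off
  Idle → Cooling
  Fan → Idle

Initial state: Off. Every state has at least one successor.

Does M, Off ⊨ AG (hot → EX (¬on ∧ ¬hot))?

Does not hold

States satisfying hot → EX (¬on ∧ ¬hot): {Cooling, Heating, Idle}.
States satisfying AG (hot → EX (¬on ∧ ¬hot)): ∅.
Fault is reachable from Off and violates hot → EX (¬on ∧ ¬hot), so AG fails at Off.
Off ∉ Sat(AG (hot → EX (¬on ∧ ¬hot))).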